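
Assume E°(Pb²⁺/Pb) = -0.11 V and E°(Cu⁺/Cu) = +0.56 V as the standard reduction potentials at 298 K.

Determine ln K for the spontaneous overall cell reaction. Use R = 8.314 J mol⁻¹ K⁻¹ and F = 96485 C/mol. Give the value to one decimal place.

Cathode: Cu⁺/Cu; anode: Pb²⁺/Pb. E°cell = (+0.56) − (-0.11) = +0.67 V, with n = 2.
ΔG° = −nFE° = −RT ln K, so ln K = nFE°/(RT) = (2)(96485)(+0.67) / ((8.314)(298)) = 52.184.

52.2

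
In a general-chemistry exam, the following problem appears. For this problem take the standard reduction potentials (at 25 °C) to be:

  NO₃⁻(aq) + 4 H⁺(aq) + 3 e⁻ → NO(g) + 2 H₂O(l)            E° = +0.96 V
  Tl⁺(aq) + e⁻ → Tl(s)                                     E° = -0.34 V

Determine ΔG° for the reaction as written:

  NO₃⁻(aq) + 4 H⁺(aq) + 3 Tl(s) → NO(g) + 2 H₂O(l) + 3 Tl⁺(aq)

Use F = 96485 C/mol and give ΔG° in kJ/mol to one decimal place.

As written, NO₃⁻/NO is reduced (cathode) and Tl⁺/Tl is oxidised (anode), so E°cell = (+0.96) − (-0.34) = +1.30 V.
Balancing electrons gives n = 3.
ΔG° = −nFE° = −(3)(96485)(+1.30) = -376,292 J = -376.3 kJ/mol.

-376.3 kJ/mol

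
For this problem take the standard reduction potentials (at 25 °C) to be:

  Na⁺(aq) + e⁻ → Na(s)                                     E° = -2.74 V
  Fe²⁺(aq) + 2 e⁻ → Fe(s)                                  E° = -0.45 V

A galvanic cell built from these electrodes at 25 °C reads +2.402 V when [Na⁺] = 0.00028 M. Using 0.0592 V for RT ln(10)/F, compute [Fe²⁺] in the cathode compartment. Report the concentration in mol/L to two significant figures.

0.00048 M

Fe²⁺/Fe is the cathode, Na⁺/Na the anode: E°cell = +2.29 V, n = 2.
Overall reaction: Fe²⁺(aq) + 2 Na(s) → Fe(s) + 2 Na⁺(aq); Q = [Na⁺]^2/[Fe²⁺]^1.
From E = E° − (0.0592/n) log Q: log Q = (E° − E)·n/0.0592 = (+2.29 − (+2.402))·2/0.0592 = -3.7838.
So 1·log[Fe²⁺] = 2·log(0.00028) − log Q = -7.1057 − (-3.7838) = -3.3219; [Fe²⁺] = 10^(-3.3219) ≈ 0.00048 M.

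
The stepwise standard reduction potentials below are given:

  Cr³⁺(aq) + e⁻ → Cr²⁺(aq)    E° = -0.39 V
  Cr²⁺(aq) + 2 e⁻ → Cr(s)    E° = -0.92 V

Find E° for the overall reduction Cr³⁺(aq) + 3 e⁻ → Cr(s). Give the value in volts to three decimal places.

-0.743 V

Adding the free-energy changes (−nFE°) of the two steps gives −n₃FE°₃ = −n₁FE°₁ − n₂FE°₂.
E°₃ = (1×-0.39 + 2×-0.92) / 3 = (-2.230) / 3 = -0.743 V.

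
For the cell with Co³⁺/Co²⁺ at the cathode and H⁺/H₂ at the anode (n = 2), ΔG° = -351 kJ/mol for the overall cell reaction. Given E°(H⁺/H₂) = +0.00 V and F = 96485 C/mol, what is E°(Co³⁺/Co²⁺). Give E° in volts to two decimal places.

+1.82 V

E°cell = −ΔG°/(nF) = −(-351×10³)/((2)(96485)) = +1.819 V.
Since Co³⁺/Co²⁺ is the cathode and H⁺/H₂ the anode, E°cell = E°(Co³⁺/Co²⁺) − E°(H⁺/H₂).
So E°(Co³⁺/Co²⁺) = E°cell + E°(H⁺/H₂) = +1.819 + (+0.00) = +1.82 V.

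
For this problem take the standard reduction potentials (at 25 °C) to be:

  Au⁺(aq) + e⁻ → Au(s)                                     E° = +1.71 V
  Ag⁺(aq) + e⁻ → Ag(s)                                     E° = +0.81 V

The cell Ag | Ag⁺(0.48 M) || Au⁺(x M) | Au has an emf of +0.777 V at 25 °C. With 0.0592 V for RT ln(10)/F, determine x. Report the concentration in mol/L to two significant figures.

0.0040 M

Au⁺/Au is the cathode, Ag⁺/Ag the anode: E°cell = +0.90 V, n = 1.
Overall reaction: Au⁺(aq) + Ag(s) → Au(s) + Ag⁺(aq); Q = [Ag⁺]^1/[Au⁺]^1.
From E = E° − (0.0592/n) log Q: log Q = (E° − E)·n/0.0592 = (+0.90 − (+0.777))·1/0.0592 = 2.0777.
So 1·log[Au⁺] = 1·log(0.48) − log Q = -0.3188 − (2.0777) = -2.3965; [Au⁺] = 10^(-2.3965) ≈ 0.0040 M.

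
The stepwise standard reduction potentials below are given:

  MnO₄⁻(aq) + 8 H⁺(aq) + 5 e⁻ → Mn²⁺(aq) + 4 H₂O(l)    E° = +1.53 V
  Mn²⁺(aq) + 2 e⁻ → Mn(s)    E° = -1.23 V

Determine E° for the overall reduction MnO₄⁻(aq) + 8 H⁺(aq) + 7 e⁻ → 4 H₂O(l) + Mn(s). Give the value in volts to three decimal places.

+0.741 V

Adding the free-energy changes (−nFE°) of the two steps gives −n₃FE°₃ = −n₁FE°₁ − n₂FE°₂.
E°₃ = (5×+1.53 + 2×-1.23) / 7 = (+5.190) / 7 = +0.741 V.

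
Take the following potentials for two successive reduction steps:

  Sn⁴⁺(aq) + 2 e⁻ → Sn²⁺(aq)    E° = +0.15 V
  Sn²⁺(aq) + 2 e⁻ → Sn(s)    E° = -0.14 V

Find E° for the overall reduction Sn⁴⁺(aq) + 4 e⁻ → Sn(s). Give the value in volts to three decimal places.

Adding the free-energy changes (−nFE°) of the two steps gives −n₃FE°₃ = −n₁FE°₁ − n₂FE°₂.
E°₃ = (2×+0.15 + 2×-0.14) / 4 = (+0.020) / 4 = +0.005 V.

+0.005 V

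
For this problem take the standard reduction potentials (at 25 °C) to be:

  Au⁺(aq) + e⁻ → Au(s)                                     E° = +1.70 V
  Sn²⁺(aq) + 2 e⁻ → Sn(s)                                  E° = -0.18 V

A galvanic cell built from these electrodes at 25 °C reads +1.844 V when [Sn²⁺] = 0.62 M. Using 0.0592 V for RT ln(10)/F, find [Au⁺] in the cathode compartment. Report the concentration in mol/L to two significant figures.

0.19 M

Au⁺/Au is the cathode, Sn²⁺/Sn the anode: E°cell = +1.88 V, n = 2.
Overall reaction: 2 Au⁺(aq) + Sn(s) → 2 Au(s) + Sn²⁺(aq); Q = [Sn²⁺]^1/[Au⁺]^2.
From E = E° − (0.0592/n) log Q: log Q = (E° − E)·n/0.0592 = (+1.88 − (+1.844))·2/0.0592 = 1.2162.
So 2·log[Au⁺] = 1·log(0.62) − log Q = -0.2076 − (1.2162) = -1.4238; log[Au⁺] = -1.4238 / 2 = -0.7119; [Au⁺] = 10^(-0.7119) ≈ 0.19 M.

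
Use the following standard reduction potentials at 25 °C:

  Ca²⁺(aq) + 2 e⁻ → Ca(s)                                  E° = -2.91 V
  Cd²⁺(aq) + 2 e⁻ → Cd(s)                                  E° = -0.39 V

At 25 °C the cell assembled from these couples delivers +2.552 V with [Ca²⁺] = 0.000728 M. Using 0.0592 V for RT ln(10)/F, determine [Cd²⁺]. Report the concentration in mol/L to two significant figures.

0.0088 M

Cd²⁺/Cd is the cathode, Ca²⁺/Ca the anode: E°cell = +2.52 V, n = 2.
Overall reaction: Cd²⁺(aq) + Ca(s) → Cd(s) + Ca²⁺(aq); Q = [Ca²⁺]^1/[Cd²⁺]^1.
From E = E° − (0.0592/n) log Q: log Q = (E° − E)·n/0.0592 = (+2.52 − (+2.552))·2/0.0592 = -1.0811.
So 1·log[Cd²⁺] = 1·log(0.000728) − log Q = -3.1379 − (-1.0811) = -2.0568; [Cd²⁺] = 10^(-2.0568) ≈ 0.0088 M.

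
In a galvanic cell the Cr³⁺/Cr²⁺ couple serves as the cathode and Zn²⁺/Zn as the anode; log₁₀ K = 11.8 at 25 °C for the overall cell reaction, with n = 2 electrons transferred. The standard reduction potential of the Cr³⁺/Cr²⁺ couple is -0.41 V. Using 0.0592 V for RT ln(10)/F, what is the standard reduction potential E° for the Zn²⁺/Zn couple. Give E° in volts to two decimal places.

-0.76 V

E°cell = (0.0592/n)·log K = (0.0592/2)(11.8) = +0.349 V.
Since Cr³⁺/Cr²⁺ is the cathode and Zn²⁺/Zn the anode, E°cell = E°(Cr³⁺/Cr²⁺) − E°(Zn²⁺/Zn).
So E°(Zn²⁺/Zn) = E°(Cr³⁺/Cr²⁺) − E°cell = (-0.41) − (+0.349) = -0.76 V.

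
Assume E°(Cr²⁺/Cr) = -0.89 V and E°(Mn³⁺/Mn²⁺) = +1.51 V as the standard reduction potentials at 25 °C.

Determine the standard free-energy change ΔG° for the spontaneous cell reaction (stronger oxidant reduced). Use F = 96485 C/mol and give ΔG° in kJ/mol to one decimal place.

Mn³⁺/Mn²⁺ (E° = +1.51 V) is the cathode; Cr²⁺/Cr (E° = -0.89 V) is the anode, so E°cell = +2.40 V.
Balancing electrons gives n = 2 (lcm of 1 and 2).
ΔG° = −nFE° = −(2)(96485)(+2.40) = -463,128 J = -463.1 kJ/mol.

-463.1 kJ/mol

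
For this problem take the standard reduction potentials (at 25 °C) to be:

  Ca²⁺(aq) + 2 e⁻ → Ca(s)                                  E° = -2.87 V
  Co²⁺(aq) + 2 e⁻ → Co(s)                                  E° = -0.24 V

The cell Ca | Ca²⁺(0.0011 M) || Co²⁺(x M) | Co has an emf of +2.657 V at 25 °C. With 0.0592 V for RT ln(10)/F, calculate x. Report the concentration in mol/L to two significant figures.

0.0090 M

Co²⁺/Co is the cathode, Ca²⁺/Ca the anode: E°cell = +2.63 V, n = 2.
Overall reaction: Co²⁺(aq) + Ca(s) → Co(s) + Ca²⁺(aq); Q = [Ca²⁺]^1/[Co²⁺]^1.
From E = E° − (0.0592/n) log Q: log Q = (E° − E)·n/0.0592 = (+2.63 − (+2.657))·2/0.0592 = -0.9122.
So 1·log[Co²⁺] = 1·log(0.0011) − log Q = -2.9586 − (-0.9122) = -2.0464; [Co²⁺] = 10^(-2.0464) ≈ 0.0090 M.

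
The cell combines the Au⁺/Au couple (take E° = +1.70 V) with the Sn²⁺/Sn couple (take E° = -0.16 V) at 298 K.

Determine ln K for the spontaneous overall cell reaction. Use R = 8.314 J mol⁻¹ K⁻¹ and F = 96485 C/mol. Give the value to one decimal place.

Cathode: Au⁺/Au; anode: Sn²⁺/Sn. E°cell = (+1.70) − (-0.16) = +1.86 V, with n = 2.
ΔG° = −nFE° = −RT ln K, so ln K = nFE°/(RT) = (2)(96485)(+1.86) / ((8.314)(298)) = 144.869.

144.9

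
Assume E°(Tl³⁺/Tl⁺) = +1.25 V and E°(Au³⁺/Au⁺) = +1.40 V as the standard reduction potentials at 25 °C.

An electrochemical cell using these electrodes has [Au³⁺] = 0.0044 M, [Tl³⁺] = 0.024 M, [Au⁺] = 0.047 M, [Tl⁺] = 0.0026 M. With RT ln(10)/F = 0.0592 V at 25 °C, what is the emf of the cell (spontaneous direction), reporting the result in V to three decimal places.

+0.091 V

Au³⁺/Au⁺ is the cathode (higher E°), Tl³⁺/Tl⁺ the anode: E°cell = +1.40 − (+1.25) = +0.15 V, n = 2.
Overall: Au³⁺(aq) + Tl⁺(aq) → Au⁺(aq) + Tl³⁺(aq)
Q = [Au⁺]·[Tl³⁺] / ([Au³⁺]·[Tl⁺]); log Q = 1.994.
E = E° − (0.0592/n) log Q = +0.15 − (0.0592/2)(1.994) = +0.091 V.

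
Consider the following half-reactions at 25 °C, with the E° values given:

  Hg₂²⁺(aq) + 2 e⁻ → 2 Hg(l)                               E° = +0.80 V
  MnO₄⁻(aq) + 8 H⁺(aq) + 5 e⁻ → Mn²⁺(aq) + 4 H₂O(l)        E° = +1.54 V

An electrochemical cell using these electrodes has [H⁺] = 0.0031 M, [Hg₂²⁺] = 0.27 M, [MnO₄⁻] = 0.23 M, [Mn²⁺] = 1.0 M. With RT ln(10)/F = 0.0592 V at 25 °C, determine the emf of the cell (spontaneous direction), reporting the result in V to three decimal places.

+0.512 V

MnO₄⁻/Mn²⁺ is the cathode (higher E°), Hg₂²⁺/Hg the anode: E°cell = +1.54 − (+0.80) = +0.74 V, n = 10.
Overall: 2 MnO₄⁻(aq) + 16 H⁺(aq) + 10 Hg(l) → 2 Mn²⁺(aq) + 8 H₂O(l) + 5 Hg₂²⁺(aq)
Q = [Mn²⁺]^2·[Hg₂²⁺]^5 / ([MnO₄⁻]^2·[H⁺]^16); log Q = 38.572.
E = E° − (0.0592/n) log Q = +0.74 − (0.0592/10)(38.572) = +0.512 V.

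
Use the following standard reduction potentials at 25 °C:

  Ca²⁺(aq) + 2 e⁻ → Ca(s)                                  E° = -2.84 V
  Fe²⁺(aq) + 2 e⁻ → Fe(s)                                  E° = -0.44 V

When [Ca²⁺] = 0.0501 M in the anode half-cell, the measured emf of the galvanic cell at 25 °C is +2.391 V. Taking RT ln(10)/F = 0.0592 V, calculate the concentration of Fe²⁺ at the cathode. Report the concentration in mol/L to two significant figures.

Fe²⁺/Fe is the cathode, Ca²⁺/Ca the anode: E°cell = +2.40 V, n = 2.
Overall reaction: Fe²⁺(aq) + Ca(s) → Fe(s) + Ca²⁺(aq); Q = [Ca²⁺]^1/[Fe²⁺]^1.
From E = E° − (0.0592/n) log Q: log Q = (E° − E)·n/0.0592 = (+2.40 − (+2.391))·2/0.0592 = 0.3041.
So 1·log[Fe²⁺] = 1·log(0.0501) − log Q = -1.3002 − (0.3041) = -1.6043; [Fe²⁺] = 10^(-1.6043) ≈ 0.025 M.

0.025 M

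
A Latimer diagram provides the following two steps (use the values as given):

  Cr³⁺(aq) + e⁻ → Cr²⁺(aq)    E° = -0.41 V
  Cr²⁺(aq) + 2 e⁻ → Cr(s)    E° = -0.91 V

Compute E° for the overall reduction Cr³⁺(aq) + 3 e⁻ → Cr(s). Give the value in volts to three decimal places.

Standard free energies of sequential steps add: ΔG°₃ = ΔG°₁ + ΔG°₂, so n₃E°₃ = n₁E°₁ + n₂E°₂.
E°₃ = (1×-0.41 + 2×-0.91) / 3 = (-2.230) / 3 = -0.743 V.

-0.743 V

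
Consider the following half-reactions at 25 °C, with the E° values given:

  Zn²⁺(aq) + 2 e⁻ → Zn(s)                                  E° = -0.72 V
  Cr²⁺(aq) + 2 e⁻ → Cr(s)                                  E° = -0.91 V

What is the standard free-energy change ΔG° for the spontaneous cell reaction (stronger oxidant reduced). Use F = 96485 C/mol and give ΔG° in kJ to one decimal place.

-36.7 kJ

Zn²⁺/Zn (E° = -0.72 V) is the cathode; Cr²⁺/Cr (E° = -0.91 V) is the anode, so E°cell = +0.19 V.
Balancing electrons gives n = 2 (lcm of 2 and 2).
ΔG° = −nFE° = −(2)(96485)(+0.19) = -36,664 J = -36.7 kJ.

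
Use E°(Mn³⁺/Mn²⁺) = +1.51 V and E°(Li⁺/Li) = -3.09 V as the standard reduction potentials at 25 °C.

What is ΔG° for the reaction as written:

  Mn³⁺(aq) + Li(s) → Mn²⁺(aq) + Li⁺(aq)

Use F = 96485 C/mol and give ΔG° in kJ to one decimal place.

-443.8 kJ

As written, Mn³⁺/Mn²⁺ is reduced (cathode) and Li⁺/Li is oxidised (anode), so E°cell = (+1.51) − (-3.09) = +4.60 V.
Balancing electrons gives n = 1.
ΔG° = −nFE° = −(1)(96485)(+4.60) = -443,831 J = -443.8 kJ.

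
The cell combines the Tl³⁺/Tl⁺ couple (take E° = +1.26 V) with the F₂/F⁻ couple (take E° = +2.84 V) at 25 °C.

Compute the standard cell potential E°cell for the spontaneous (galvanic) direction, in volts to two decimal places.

The F₂/F⁻ couple has the higher reduction potential, so it is the cathode; Tl³⁺/Tl⁺ is oxidised at the anode.
E°cell = E°(cathode) − E°(anode) = (+2.84) − (+1.26) = +1.58 V.
Since E°cell > 0, the reaction is spontaneous under standard conditions.

+1.58 V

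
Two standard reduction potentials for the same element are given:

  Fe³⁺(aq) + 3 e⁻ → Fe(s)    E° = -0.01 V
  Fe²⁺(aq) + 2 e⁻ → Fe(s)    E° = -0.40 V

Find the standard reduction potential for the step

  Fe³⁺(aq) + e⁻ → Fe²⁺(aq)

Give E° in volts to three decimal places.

Sequential free energies add, so n₃E°₃ = n₁E°₁ + n₂E°₂.
With n₃ = 3, and the known step contributing 2×(-0.40) V, the unknown satisfies 1·E° = 3×(-0.01) − 2×(-0.40) = +0.770.
E° = +0.770 / 1 = +0.770 V.

+0.770 V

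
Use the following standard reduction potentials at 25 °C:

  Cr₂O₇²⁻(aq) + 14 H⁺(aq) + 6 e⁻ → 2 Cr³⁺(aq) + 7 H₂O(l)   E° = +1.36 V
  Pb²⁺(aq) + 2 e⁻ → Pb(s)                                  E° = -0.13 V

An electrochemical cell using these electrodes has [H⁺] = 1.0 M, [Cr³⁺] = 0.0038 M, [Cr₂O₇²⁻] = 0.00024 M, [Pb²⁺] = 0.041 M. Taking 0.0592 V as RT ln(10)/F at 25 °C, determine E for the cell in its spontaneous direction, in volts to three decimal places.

Cr₂O₇²⁻/Cr³⁺ is the cathode (higher E°), Pb²⁺/Pb the anode: E°cell = +1.36 − (-0.13) = +1.49 V, n = 6.
Overall: Cr₂O₇²⁻(aq) + 14 H⁺(aq) + 3 Pb(s) → 2 Cr³⁺(aq) + 7 H₂O(l) + 3 Pb²⁺(aq)
Q = [Cr³⁺]^2·[Pb²⁺]^3 / ([Cr₂O₇²⁻]·[H⁺]^14); log Q = -5.382.
E = E° − (0.0592/n) log Q = +1.49 − (0.0592/6)(-5.382) = +1.543 V.

+1.543 V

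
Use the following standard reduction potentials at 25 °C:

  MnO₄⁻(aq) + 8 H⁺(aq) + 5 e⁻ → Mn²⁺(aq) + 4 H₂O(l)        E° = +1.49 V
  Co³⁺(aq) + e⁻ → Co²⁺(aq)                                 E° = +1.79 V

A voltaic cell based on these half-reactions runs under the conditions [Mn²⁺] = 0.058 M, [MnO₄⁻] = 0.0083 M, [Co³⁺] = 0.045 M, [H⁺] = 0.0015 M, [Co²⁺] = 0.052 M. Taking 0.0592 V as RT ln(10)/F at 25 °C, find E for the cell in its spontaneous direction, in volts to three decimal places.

+0.574 V

Co³⁺/Co²⁺ is the cathode (higher E°), MnO₄⁻/Mn²⁺ the anode: E°cell = +1.79 − (+1.49) = +0.30 V, n = 5.
Overall: 5 Co³⁺(aq) + Mn²⁺(aq) + 4 H₂O(l) → 5 Co²⁺(aq) + MnO₄⁻(aq) + 8 H⁺(aq)
Q = [Co²⁺]^5·[MnO₄⁻]·[H⁺]^8 / ([Co³⁺]^5·[Mn²⁺]); log Q = -23.122.
E = E° − (0.0592/n) log Q = +0.30 − (0.0592/5)(-23.122) = +0.574 V.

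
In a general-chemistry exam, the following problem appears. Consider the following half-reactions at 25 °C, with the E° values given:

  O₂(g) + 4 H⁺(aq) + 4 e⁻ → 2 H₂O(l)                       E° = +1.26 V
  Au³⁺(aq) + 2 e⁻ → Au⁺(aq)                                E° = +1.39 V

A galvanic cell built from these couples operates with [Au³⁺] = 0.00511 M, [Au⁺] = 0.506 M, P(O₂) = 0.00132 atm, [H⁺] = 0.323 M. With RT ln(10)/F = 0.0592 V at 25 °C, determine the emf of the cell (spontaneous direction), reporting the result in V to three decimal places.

+0.143 V

Au³⁺/Au⁺ is the cathode (higher E°), O₂/H₂O the anode: E°cell = +1.39 − (+1.26) = +0.13 V, n = 4.
Overall: 2 Au³⁺(aq) + 2 H₂O(l) → 2 Au⁺(aq) + O₂(g) + 4 H⁺(aq)
Q = [Au⁺]^2·P(O₂)·[H⁺]^4 / ([Au³⁺]^2); log Q = -0.851.
E = E° − (0.0592/n) log Q = +0.13 − (0.0592/4)(-0.851) = +0.143 V.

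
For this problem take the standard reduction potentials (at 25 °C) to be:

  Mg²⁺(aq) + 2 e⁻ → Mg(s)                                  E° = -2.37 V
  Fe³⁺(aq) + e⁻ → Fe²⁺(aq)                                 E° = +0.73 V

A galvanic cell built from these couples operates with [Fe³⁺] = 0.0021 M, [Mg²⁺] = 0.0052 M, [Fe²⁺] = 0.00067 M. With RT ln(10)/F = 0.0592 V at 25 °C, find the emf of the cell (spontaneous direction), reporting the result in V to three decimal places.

+3.197 V

Fe³⁺/Fe²⁺ is the cathode (higher E°), Mg²⁺/Mg the anode: E°cell = +0.73 − (-2.37) = +3.10 V, n = 2.
Overall: 2 Fe³⁺(aq) + Mg(s) → 2 Fe²⁺(aq) + Mg²⁺(aq)
Q = [Fe²⁺]^2·[Mg²⁺] / ([Fe³⁺]^2); log Q = -3.276.
E = E° − (0.0592/n) log Q = +3.10 − (0.0592/2)(-3.276) = +3.197 V.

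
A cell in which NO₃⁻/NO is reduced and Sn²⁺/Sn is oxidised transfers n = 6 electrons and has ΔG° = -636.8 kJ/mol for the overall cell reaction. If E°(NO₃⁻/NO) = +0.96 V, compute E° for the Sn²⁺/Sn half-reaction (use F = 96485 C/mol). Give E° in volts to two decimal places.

-0.14 V

E°cell = −ΔG°/(nF) = −(-636.8×10³)/((6)(96485)) = +1.100 V.
Since NO₃⁻/NO is the cathode and Sn²⁺/Sn the anode, E°cell = E°(NO₃⁻/NO) − E°(Sn²⁺/Sn).
So E°(Sn²⁺/Sn) = E°(NO₃⁻/NO) − E°cell = (+0.96) − (+1.100) = -0.14 V.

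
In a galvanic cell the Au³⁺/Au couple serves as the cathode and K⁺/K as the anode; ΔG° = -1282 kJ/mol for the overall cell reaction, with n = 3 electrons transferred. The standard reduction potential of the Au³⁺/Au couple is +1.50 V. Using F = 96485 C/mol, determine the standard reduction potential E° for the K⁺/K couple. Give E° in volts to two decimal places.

-2.93 V

E°cell = −ΔG°/(nF) = −(-1282×10³)/((3)(96485)) = +4.429 V.
Since Au³⁺/Au is the cathode and K⁺/K the anode, E°cell = E°(Au³⁺/Au) − E°(K⁺/K).
So E°(K⁺/K) = E°(Au³⁺/Au) − E°cell = (+1.50) − (+4.429) = -2.93 V.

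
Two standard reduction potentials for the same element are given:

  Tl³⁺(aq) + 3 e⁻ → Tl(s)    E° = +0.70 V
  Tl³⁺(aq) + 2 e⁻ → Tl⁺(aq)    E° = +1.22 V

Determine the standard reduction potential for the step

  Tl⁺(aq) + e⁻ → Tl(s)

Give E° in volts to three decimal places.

-0.340 V

Sequential free energies add, so n₃E°₃ = n₁E°₁ + n₂E°₂.
With n₃ = 3, and the known step contributing 2×(+1.22) V, the unknown satisfies 1·E° = 3×(+0.70) − 2×(+1.22) = -0.340.
E° = -0.340 / 1 = -0.340 V.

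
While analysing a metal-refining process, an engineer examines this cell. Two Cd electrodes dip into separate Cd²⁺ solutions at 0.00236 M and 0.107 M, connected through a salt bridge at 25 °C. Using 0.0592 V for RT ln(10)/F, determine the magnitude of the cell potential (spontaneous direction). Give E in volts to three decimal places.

+0.049 V

For a concentration cell E°cell = 0. The 0.107 M side is the cathode (reduction is favoured where [Cd²⁺] is higher).
With n = 2, E = −(0.0592/2) log([Cd²⁺]ₐₙ/[Cd²⁺]꜀ₐₜ) = −(0.0592/2) log(0.00236/0.107) = −(0.0592/2)(-1.656) = +0.049 V.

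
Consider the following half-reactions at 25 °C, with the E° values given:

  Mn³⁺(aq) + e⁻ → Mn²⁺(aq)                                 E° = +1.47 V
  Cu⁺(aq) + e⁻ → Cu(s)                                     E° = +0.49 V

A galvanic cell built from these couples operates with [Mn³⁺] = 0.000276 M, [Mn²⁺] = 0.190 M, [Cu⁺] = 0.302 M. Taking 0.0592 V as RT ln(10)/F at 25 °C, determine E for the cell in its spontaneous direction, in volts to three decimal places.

Mn³⁺/Mn²⁺ is the cathode (higher E°), Cu⁺/Cu the anode: E°cell = +1.47 − (+0.49) = +0.98 V, n = 1.
Overall: Mn³⁺(aq) + Cu(s) → Mn²⁺(aq) + Cu⁺(aq)
Q = [Mn²⁺]·[Cu⁺] / ([Mn³⁺]); log Q = 2.318.
E = E° − (0.0592/n) log Q = +0.98 − (0.0592/1)(2.318) = +0.843 V.

+0.843 V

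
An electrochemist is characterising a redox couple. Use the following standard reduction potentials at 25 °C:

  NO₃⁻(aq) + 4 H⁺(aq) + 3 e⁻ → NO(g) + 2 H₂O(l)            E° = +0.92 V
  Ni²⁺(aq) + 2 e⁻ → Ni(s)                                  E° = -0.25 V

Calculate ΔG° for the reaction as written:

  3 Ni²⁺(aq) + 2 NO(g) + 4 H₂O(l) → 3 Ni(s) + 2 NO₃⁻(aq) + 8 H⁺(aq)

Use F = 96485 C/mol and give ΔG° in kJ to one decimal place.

As written, Ni²⁺/Ni is reduced (cathode) and NO₃⁻/NO is oxidised (anode), so E°cell = (-0.25) − (+0.92) = -1.17 V.
Balancing electrons gives n = 6.
ΔG° = −nFE° = −(6)(96485)(-1.17) = 677,325 J = +677.3 kJ.

+677.3 kJ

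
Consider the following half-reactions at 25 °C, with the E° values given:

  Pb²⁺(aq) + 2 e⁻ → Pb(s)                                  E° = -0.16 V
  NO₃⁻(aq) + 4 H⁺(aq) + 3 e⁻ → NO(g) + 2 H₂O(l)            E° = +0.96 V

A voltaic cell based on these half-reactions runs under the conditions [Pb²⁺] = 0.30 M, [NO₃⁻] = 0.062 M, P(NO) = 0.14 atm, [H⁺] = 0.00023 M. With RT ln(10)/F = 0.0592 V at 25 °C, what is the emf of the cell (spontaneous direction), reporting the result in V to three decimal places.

+0.841 V

NO₃⁻/NO is the cathode (higher E°), Pb²⁺/Pb the anode: E°cell = +0.96 − (-0.16) = +1.12 V, n = 6.
Overall: 2 NO₃⁻(aq) + 8 H⁺(aq) + 3 Pb(s) → 2 NO(g) + 4 H₂O(l) + 3 Pb²⁺(aq)
Q = P(NO)^2·[Pb²⁺]^3 / ([NO₃⁻]^2·[H⁺]^8); log Q = 28.245.
E = E° − (0.0592/n) log Q = +1.12 − (0.0592/6)(28.245) = +0.841 V.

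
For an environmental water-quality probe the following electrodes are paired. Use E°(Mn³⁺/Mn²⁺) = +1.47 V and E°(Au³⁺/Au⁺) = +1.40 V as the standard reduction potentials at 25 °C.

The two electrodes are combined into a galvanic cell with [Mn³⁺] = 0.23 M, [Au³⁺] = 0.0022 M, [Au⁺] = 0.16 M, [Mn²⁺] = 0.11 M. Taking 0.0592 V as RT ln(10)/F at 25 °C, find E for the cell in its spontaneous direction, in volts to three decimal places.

Mn³⁺/Mn²⁺ is the cathode (higher E°), Au³⁺/Au⁺ the anode: E°cell = +1.47 − (+1.40) = +0.07 V, n = 2.
Overall: 2 Mn³⁺(aq) + Au⁺(aq) → 2 Mn²⁺(aq) + Au³⁺(aq)
Q = [Mn²⁺]^2·[Au³⁺] / ([Mn³⁺]^2·[Au⁺]); log Q = -2.502.
E = E° − (0.0592/n) log Q = +0.07 − (0.0592/2)(-2.502) = +0.144 V.

+0.144 V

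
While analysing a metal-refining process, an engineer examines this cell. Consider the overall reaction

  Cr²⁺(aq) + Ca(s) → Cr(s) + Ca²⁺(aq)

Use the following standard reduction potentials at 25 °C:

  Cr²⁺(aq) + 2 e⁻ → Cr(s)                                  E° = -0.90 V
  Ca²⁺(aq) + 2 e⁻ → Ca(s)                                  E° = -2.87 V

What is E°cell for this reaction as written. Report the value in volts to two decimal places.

+1.97 V

The Cr²⁺/Cr couple has the higher reduction potential, so it is the cathode; Ca²⁺/Ca is oxidised at the anode.
E°cell = E°(cathode) − E°(anode) = (-0.90) − (-2.87) = +1.97 V.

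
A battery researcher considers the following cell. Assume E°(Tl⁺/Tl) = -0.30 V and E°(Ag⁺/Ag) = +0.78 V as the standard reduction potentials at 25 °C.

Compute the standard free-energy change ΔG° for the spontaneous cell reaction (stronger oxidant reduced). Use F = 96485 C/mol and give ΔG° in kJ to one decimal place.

-104.2 kJ

Ag⁺/Ag (E° = +0.78 V) is the cathode; Tl⁺/Tl (E° = -0.30 V) is the anode, so E°cell = +1.08 V.
Balancing electrons gives n = 1 (lcm of 1 and 1).
ΔG° = −nFE° = −(1)(96485)(+1.08) = -104,204 J = -104.2 kJ.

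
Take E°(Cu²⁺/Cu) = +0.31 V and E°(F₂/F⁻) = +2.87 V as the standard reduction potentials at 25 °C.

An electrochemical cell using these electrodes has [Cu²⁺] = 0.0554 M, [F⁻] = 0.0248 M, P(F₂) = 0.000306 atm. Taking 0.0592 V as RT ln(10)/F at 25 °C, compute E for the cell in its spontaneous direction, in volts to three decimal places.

+2.588 V

F₂/F⁻ is the cathode (higher E°), Cu²⁺/Cu the anode: E°cell = +2.87 − (+0.31) = +2.56 V, n = 2.
Overall: F₂(g) + Cu(s) → 2 F⁻(aq) + Cu²⁺(aq)
Q = [F⁻]^2·[Cu²⁺] / (P(F₂)); log Q = -0.953.
E = E° − (0.0592/n) log Q = +2.56 − (0.0592/2)(-0.953) = +2.588 V.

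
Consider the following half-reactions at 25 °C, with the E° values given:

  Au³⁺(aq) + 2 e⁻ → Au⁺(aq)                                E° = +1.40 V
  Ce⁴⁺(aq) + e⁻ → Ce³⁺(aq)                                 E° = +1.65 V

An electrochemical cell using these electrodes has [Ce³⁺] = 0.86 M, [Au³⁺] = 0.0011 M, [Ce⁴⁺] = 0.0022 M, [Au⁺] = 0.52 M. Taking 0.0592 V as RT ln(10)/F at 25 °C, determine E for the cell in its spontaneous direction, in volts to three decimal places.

+0.176 V

Ce⁴⁺/Ce³⁺ is the cathode (higher E°), Au³⁺/Au⁺ the anode: E°cell = +1.65 − (+1.40) = +0.25 V, n = 2.
Overall: 2 Ce⁴⁺(aq) + Au⁺(aq) → 2 Ce³⁺(aq) + Au³⁺(aq)
Q = [Ce³⁺]^2·[Au³⁺] / ([Ce⁴⁺]^2·[Au⁺]); log Q = 2.510.
E = E° − (0.0592/n) log Q = +0.25 − (0.0592/2)(2.510) = +0.176 V.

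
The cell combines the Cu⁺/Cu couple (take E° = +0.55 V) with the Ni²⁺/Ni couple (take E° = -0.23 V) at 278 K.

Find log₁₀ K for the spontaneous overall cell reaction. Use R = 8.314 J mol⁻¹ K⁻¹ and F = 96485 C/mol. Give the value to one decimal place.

28.3

Cathode: Cu⁺/Cu; anode: Ni²⁺/Ni. E°cell = (+0.55) − (-0.23) = +0.78 V, with n = 2.
ΔG° = −nFE° = −RT ln K, so ln K = nFE°/(RT) = (2)(96485)(+0.78) / ((8.314)(278)) = 65.122.
log₁₀ K = 65.122 / ln 10 = 28.3.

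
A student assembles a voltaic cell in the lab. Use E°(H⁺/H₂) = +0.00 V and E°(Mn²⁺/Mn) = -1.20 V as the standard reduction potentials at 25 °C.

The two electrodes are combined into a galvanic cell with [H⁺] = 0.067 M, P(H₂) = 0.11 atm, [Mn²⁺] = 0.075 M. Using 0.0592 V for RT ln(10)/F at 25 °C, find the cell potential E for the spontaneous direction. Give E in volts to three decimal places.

H⁺/H₂ is the cathode (higher E°), Mn²⁺/Mn the anode: E°cell = +0.00 − (-1.20) = +1.20 V, n = 2.
Overall: 2 H⁺(aq) + Mn(s) → H₂(g) + Mn²⁺(aq)
Q = P(H₂)·[Mn²⁺] / ([H⁺]^2); log Q = 0.264.
E = E° − (0.0592/n) log Q = +1.20 − (0.0592/2)(0.264) = +1.192 V.

+1.192 V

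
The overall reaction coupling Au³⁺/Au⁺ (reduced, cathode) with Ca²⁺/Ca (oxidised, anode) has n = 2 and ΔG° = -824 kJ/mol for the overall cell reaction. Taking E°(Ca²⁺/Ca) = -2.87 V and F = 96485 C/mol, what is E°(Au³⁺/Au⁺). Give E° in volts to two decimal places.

E°cell = −ΔG°/(nF) = −(-824×10³)/((2)(96485)) = +4.270 V.
Since Au³⁺/Au⁺ is the cathode and Ca²⁺/Ca the anode, E°cell = E°(Au³⁺/Au⁺) − E°(Ca²⁺/Ca).
So E°(Au³⁺/Au⁺) = E°cell + E°(Ca²⁺/Ca) = +4.270 + (-2.87) = +1.40 V.

+1.40 V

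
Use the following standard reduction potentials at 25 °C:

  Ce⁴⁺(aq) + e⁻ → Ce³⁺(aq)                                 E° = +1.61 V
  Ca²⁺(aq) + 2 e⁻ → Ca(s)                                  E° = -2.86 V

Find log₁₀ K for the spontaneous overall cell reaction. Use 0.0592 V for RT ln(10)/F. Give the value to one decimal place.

Cathode: Ce⁴⁺/Ce³⁺; anode: Ca²⁺/Ca. E°cell = +4.47 V, n = 2.
log K = nE°cell / 0.0592 = (2)(+4.47) / 0.0592 = 151.0.

151.0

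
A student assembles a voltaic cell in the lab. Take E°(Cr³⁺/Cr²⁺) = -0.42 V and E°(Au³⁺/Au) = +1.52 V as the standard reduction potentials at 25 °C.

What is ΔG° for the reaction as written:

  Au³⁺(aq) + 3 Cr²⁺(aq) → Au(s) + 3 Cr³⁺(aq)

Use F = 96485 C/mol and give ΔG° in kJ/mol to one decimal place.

As written, Au³⁺/Au is reduced (cathode) and Cr³⁺/Cr²⁺ is oxidised (anode), so E°cell = (+1.52) − (-0.42) = +1.94 V.
Balancing electrons gives n = 3.
ΔG° = −nFE° = −(3)(96485)(+1.94) = -561,543 J = -561.5 kJ/mol.

-561.5 kJ/mol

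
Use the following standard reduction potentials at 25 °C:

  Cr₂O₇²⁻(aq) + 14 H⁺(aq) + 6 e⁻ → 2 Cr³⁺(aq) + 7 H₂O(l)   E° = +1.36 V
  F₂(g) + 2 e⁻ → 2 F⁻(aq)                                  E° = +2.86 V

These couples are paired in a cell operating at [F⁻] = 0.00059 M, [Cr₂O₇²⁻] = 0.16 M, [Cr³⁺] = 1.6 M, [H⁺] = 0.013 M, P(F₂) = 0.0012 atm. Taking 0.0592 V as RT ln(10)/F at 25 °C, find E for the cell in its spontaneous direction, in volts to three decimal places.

+1.877 V

F₂/F⁻ is the cathode (higher E°), Cr₂O₇²⁻/Cr³⁺ the anode: E°cell = +2.86 − (+1.36) = +1.50 V, n = 6.
Overall: 3 F₂(g) + 2 Cr³⁺(aq) + 7 H₂O(l) → 6 F⁻(aq) + Cr₂O₇²⁻(aq) + 14 H⁺(aq)
Q = [F⁻]^6·[Cr₂O₇²⁻]·[H⁺]^14 / (P(F₂)^3·[Cr³⁺]^2); log Q = -38.221.
E = E° − (0.0592/n) log Q = +1.50 − (0.0592/6)(-38.221) = +1.877 V.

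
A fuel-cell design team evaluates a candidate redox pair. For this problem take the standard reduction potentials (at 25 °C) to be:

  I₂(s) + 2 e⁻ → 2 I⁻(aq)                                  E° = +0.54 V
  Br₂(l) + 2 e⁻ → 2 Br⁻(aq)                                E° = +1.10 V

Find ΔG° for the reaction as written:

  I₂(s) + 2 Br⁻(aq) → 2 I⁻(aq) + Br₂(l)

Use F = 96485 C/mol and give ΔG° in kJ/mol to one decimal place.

As written, I₂/I⁻ is reduced (cathode) and Br₂/Br⁻ is oxidised (anode), so E°cell = (+0.54) − (+1.10) = -0.56 V.
Balancing electrons gives n = 2.
ΔG° = −nFE° = −(2)(96485)(-0.56) = 108,063 J = +108.1 kJ/mol.

+108.1 kJ/mol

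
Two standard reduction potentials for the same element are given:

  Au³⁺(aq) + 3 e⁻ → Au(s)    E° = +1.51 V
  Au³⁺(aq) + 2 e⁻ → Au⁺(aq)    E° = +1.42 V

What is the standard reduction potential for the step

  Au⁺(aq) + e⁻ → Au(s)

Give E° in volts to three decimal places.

+1.690 V

Sequential free energies add, so n₃E°₃ = n₁E°₁ + n₂E°₂.
With n₃ = 3, and the known step contributing 2×(+1.42) V, the unknown satisfies 1·E° = 3×(+1.51) − 2×(+1.42) = +1.690.
E° = +1.690 / 1 = +1.690 V.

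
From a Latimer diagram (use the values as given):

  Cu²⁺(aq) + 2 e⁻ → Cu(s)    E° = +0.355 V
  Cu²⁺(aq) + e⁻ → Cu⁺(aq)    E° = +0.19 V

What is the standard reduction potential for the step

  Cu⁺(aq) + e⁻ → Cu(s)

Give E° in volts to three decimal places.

+0.520 V

Sequential free energies add, so n₃E°₃ = n₁E°₁ + n₂E°₂.
With n₃ = 2, and the known step contributing 1×(+0.19) V, the unknown satisfies 1·E° = 2×(+0.355) − 1×(+0.19) = +0.520.
E° = +0.520 / 1 = +0.520 V.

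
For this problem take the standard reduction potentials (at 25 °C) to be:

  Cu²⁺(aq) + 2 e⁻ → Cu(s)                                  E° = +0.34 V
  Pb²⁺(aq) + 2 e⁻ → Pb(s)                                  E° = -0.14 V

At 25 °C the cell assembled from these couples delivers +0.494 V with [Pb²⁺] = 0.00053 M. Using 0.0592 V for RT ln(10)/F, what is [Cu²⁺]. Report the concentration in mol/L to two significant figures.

0.0016 M

Cu²⁺/Cu is the cathode, Pb²⁺/Pb the anode: E°cell = +0.48 V, n = 2.
Overall reaction: Cu²⁺(aq) + Pb(s) → Cu(s) + Pb²⁺(aq); Q = [Pb²⁺]^1/[Cu²⁺]^1.
From E = E° − (0.0592/n) log Q: log Q = (E° − E)·n/0.0592 = (+0.48 − (+0.494))·2/0.0592 = -0.4730.
So 1·log[Cu²⁺] = 1·log(0.00053) − log Q = -3.2757 − (-0.4730) = -2.8027; [Cu²⁺] = 10^(-2.8027) ≈ 0.0016 M.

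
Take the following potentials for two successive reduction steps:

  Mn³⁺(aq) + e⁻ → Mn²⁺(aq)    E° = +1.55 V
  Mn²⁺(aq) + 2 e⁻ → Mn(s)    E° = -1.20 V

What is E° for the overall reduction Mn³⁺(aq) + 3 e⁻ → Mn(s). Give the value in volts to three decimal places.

-0.283 V

Since ΔG° = −nFE° is additive over sequential reductions, n₃E°₃ = n₁E°₁ + n₂E°₂.
E°₃ = (1×+1.55 + 2×-1.20) / 3 = (-0.850) / 3 = -0.283 V.
E° values themselves are not directly additive — weighting by electron count is essential.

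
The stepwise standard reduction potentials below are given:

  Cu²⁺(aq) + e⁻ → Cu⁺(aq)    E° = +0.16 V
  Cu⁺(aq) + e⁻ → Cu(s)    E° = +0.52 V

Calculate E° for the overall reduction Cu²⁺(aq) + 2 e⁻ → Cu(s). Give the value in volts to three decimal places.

+0.340 V

Since ΔG° = −nFE° is additive over sequential reductions, n₃E°₃ = n₁E°₁ + n₂E°₂.
E°₃ = (1×+0.16 + 1×+0.52) / 2 = (+0.680) / 2 = +0.340 V.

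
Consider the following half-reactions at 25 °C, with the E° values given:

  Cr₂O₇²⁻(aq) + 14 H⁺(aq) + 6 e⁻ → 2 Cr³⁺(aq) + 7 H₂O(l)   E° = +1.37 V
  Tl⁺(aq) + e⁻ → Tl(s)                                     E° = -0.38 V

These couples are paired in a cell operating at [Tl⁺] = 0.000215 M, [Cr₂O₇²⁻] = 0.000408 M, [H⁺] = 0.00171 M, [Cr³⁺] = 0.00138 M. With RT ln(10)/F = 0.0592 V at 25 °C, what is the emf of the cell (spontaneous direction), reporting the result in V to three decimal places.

Cr₂O₇²⁻/Cr³⁺ is the cathode (higher E°), Tl⁺/Tl the anode: E°cell = +1.37 − (-0.38) = +1.75 V, n = 6.
Overall: Cr₂O₇²⁻(aq) + 14 H⁺(aq) + 6 Tl(s) → 2 Cr³⁺(aq) + 7 H₂O(l) + 6 Tl⁺(aq)
Q = [Cr³⁺]^2·[Tl⁺]^6 / ([Cr₂O₇²⁻]·[H⁺]^14); log Q = 14.402.
E = E° − (0.0592/n) log Q = +1.75 − (0.0592/6)(14.402) = +1.608 V.

+1.608 V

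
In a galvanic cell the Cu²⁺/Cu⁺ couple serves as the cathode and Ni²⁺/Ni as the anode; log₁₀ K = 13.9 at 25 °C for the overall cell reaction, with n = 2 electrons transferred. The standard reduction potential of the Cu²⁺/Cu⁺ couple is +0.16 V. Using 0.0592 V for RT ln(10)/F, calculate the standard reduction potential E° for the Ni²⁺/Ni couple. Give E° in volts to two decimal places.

-0.25 V

E°cell = (0.0592/n)·log K = (0.0592/2)(13.9) = +0.411 V.
Since Cu²⁺/Cu⁺ is the cathode and Ni²⁺/Ni the anode, E°cell = E°(Cu²⁺/Cu⁺) − E°(Ni²⁺/Ni).
So E°(Ni²⁺/Ni) = E°(Cu²⁺/Cu⁺) − E°cell = (+0.16) − (+0.411) = -0.25 V.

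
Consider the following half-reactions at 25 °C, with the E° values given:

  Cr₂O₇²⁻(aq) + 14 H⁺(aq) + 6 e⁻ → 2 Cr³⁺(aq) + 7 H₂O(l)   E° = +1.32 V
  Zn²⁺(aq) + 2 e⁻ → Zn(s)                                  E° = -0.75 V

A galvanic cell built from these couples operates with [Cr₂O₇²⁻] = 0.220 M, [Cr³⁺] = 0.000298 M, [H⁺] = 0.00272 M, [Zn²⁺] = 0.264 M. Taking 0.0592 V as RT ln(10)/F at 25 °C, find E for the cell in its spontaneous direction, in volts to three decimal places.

Cr₂O₇²⁻/Cr³⁺ is the cathode (higher E°), Zn²⁺/Zn the anode: E°cell = +1.32 − (-0.75) = +2.07 V, n = 6.
Overall: Cr₂O₇²⁻(aq) + 14 H⁺(aq) + 3 Zn(s) → 2 Cr³⁺(aq) + 7 H₂O(l) + 3 Zn²⁺(aq)
Q = [Cr³⁺]^2·[Zn²⁺]^3 / ([Cr₂O₇²⁻]·[H⁺]^14); log Q = 27.787.
E = E° − (0.0592/n) log Q = +2.07 − (0.0592/6)(27.787) = +1.796 V.

+1.796 V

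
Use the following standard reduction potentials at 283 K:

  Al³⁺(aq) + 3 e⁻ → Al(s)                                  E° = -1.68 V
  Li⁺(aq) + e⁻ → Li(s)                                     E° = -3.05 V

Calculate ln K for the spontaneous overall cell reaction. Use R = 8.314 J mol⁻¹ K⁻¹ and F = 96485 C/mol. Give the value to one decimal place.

168.5

Cathode: Al³⁺/Al; anode: Li⁺/Li. E°cell = (-1.68) − (-3.05) = +1.37 V, with n = 3.
ΔG° = −nFE° = −RT ln K, so ln K = nFE°/(RT) = (3)(96485)(+1.37) / ((8.314)(283)) = 168.541.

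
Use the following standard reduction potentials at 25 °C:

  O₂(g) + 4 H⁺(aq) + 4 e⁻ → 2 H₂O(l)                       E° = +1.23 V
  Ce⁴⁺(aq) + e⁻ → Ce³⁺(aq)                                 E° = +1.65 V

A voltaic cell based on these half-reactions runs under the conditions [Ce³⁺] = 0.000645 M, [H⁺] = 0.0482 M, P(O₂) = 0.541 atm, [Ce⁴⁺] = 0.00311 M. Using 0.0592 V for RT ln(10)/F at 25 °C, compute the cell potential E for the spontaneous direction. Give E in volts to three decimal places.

+0.542 V

Ce⁴⁺/Ce³⁺ is the cathode (higher E°), O₂/H₂O the anode: E°cell = +1.65 − (+1.23) = +0.42 V, n = 4.
Overall: 4 Ce⁴⁺(aq) + 2 H₂O(l) → 4 Ce³⁺(aq) + O₂(g) + 4 H⁺(aq)
Q = [Ce³⁺]^4·P(O₂)·[H⁺]^4 / ([Ce⁴⁺]^4); log Q = -8.267.
E = E° − (0.0592/n) log Q = +0.42 − (0.0592/4)(-8.267) = +0.542 V.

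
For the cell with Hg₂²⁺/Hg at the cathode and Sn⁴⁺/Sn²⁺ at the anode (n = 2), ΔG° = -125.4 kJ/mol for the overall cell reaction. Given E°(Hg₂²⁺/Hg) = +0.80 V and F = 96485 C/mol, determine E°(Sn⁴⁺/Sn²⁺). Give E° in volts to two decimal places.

+0.15 V

E°cell = −ΔG°/(nF) = −(-125.4×10³)/((2)(96485)) = +0.650 V.
Since Hg₂²⁺/Hg is the cathode and Sn⁴⁺/Sn²⁺ the anode, E°cell = E°(Hg₂²⁺/Hg) − E°(Sn⁴⁺/Sn²⁺).
So E°(Sn⁴⁺/Sn²⁺) = E°(Hg₂²⁺/Hg) − E°cell = (+0.80) − (+0.650) = +0.15 V.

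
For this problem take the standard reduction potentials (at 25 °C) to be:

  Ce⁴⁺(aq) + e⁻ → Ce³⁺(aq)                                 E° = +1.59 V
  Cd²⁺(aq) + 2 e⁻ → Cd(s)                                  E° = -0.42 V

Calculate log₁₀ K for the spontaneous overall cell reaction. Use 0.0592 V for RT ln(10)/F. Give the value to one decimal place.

67.9

Cathode: Ce⁴⁺/Ce³⁺; anode: Cd²⁺/Cd. E°cell = +2.01 V, n = 2.
log K = nE°cell / 0.0592 = (2)(+2.01) / 0.0592 = 67.9.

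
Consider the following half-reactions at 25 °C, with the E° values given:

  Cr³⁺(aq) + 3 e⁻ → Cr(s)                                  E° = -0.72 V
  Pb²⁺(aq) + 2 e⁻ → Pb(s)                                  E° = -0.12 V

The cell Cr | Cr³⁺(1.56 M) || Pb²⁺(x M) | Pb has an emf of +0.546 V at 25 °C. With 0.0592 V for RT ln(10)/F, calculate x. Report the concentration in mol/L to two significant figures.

Pb²⁺/Pb is the cathode, Cr³⁺/Cr the anode: E°cell = +0.60 V, n = 6.
Overall reaction: 3 Pb²⁺(aq) + 2 Cr(s) → 3 Pb(s) + 2 Cr³⁺(aq); Q = [Cr³⁺]^2/[Pb²⁺]^3.
From E = E° − (0.0592/n) log Q: log Q = (E° − E)·n/0.0592 = (+0.60 − (+0.546))·6/0.0592 = 5.4730.
So 3·log[Pb²⁺] = 2·log(1.56) − log Q = 0.3862 − (5.4730) = -5.0868; log[Pb²⁺] = -5.0868 / 3 = -1.6956; [Pb²⁺] = 10^(-1.6956) ≈ 0.020 M.

0.020 M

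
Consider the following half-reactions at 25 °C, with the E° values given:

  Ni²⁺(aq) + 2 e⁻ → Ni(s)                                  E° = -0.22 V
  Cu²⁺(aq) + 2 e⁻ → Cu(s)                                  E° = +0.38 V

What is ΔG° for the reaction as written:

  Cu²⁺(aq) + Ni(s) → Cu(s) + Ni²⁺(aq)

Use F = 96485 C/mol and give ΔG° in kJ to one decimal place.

-115.8 kJ

As written, Cu²⁺/Cu is reduced (cathode) and Ni²⁺/Ni is oxidised (anode), so E°cell = (+0.38) − (-0.22) = +0.60 V.
Balancing electrons gives n = 2.
ΔG° = −nFE° = −(2)(96485)(+0.60) = -115,782 J = -115.8 kJ.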